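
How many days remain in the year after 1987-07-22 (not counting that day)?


Day of year: 203 of 365
Remaining = 365 - 203

162 days


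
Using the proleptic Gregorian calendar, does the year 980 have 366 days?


Gregorian leap year rule: divisible by 4, but not by 100, unless also by 400.
980 is divisible by 4 but not 100 -> leap year

Yes


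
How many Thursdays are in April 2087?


April 2087 has 30 days
Anchor: Jan 1, 2087. With p = 2087 - 1 = 2086: (p + p//4 - p//100 + p//400) mod 7 = (2086 + 521 - 20 + 5) mod 7 = 2592 mod 7 = 2 -> Wednesday (Mon=0 ... Sun=6)
Days before April (Jan-Mar): 90; April 1 index = (2 + 90) mod 7 = 1 -> Tuesday
First Thursday is April 3
Thursdays: 3, 10, 17, 24

4 Thursdays


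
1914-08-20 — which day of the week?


Date: August 20, 1914
Anchor: Jan 1, 1914. With p = 1914 - 1 = 1913: (p + p//4 - p//100 + p//400) mod 7 = (1913 + 478 - 19 + 4) mod 7 = 2376 mod 7 = 3 -> Thursday (Mon=0 ... Sun=6)
Days before August (Jan-Jul): 212; offset = 212 + 20 - 1 = 231
Weekday index = (3 + 231) mod 7 = 3

Day of the week: Thursday


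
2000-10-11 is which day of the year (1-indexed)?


Date: October 11, 2000
Days in months 1 through 9: 274
Plus 11 days in October

Day of year: 285


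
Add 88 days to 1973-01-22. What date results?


Start: 1973-01-22, add 88 days
January 1973 has 31 days: 31 - 22 = 9 days to January 31 -> 79 left
February 1973 has 28 days -> 51 left
March 1973 has 31 days -> 20 left
April 1973: 20 <= 30 -> lands on April 20

Result: 1973-04-20


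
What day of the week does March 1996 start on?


Target: March 1, 1996
Anchor: Jan 1, 1996. With p = 1996 - 1 = 1995: (p + p//4 - p//100 + p//400) mod 7 = (1995 + 498 - 19 + 4) mod 7 = 2478 mod 7 = 0 -> Monday (Mon=0 ... Sun=6)
Days before March (Jan-Feb): 60 days
Weekday index = (0 + 60) mod 7 = 4

Friday


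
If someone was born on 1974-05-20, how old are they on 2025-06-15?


Birth: 1974-05-20
Reference: 2025-06-15
Year difference: 2025 - 1974 = 51

51 years old


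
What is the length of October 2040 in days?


October 2040

31 days


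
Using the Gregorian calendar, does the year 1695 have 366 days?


Gregorian leap year rule: divisible by 4, but not by 100, unless also by 400.
1695 is not divisible by 4 -> not a leap year

No


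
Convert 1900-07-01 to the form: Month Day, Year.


ISO 1900-07-01 parses as year=1900, month=07, day=01
Month 7 -> July

July 1, 1900


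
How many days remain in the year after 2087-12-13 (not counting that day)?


Day of year: 347 of 365
Remaining = 365 - 347

18 days


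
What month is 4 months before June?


June is month 6
6 - 4 = 2

February


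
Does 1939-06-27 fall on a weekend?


Anchor: Jan 1, 1939. With p = 1939 - 1 = 1938: (p + p//4 - p//100 + p//400) mod 7 = (1938 + 484 - 19 + 4) mod 7 = 2407 mod 7 = 6 -> Sunday (Mon=0 ... Sun=6)
Day of year: 178; offset = 177
Weekday index = (6 + 177) mod 7 = 1 -> Tuesday
Weekend days: Saturday, Sunday

No


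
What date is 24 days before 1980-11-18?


Start: 1980-11-18, subtract 24 days
Back 18 days from November 18 reaches October 31, 1980 -> 6 left
October 1980: 31 - 6 = 25 -> lands on October 25

Result: 1980-10-25


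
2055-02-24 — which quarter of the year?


Month: February (month 2)
Q1: Jan-Mar, Q2: Apr-Jun, Q3: Jul-Sep, Q4: Oct-Dec

Q1


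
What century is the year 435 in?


Century = (year - 1) // 100 + 1
= (435 - 1) // 100 + 1
= 434 // 100 + 1
= 4 + 1

5th century


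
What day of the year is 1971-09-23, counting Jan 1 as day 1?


Date: September 23, 1971
Days in months 1 through 8: 243
Plus 23 days in September

Day of year: 266


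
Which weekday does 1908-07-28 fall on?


Date: July 28, 1908
Anchor: Jan 1, 1908. With p = 1908 - 1 = 1907: (p + p//4 - p//100 + p//400) mod 7 = (1907 + 476 - 19 + 4) mod 7 = 2368 mod 7 = 2 -> Wednesday (Mon=0 ... Sun=6)
Days before July (Jan-Jun): 182; offset = 182 + 28 - 1 = 209
Weekday index = (2 + 209) mod 7 = 1

Day of the week: Tuesday


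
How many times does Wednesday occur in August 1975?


August 1975 has 31 days
Anchor: Jan 1, 1975. With p = 1975 - 1 = 1974: (p + p//4 - p//100 + p//400) mod 7 = (1974 + 493 - 19 + 4) mod 7 = 2452 mod 7 = 2 -> Wednesday (Mon=0 ... Sun=6)
Days before August (Jan-Jul): 212; August 1 index = (2 + 212) mod 7 = 4 -> Friday
First Wednesday is August 6
Wednesdays: 6, 13, 20, 27

4 Wednesdays


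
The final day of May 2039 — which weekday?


May 2039 has 31 days
Anchor: Jan 1, 2039. With p = 2039 - 1 = 2038: (p + p//4 - p//100 + p//400) mod 7 = (2038 + 509 - 20 + 5) mod 7 = 2532 mod 7 = 5 -> Saturday (Mon=0 ... Sun=6)
Days before May (Jan-Apr): 120; May 1 index = (5 + 120) mod 7 = 6 -> Sunday
Last day offset: 31 - 1 = 30 days
Weekday index = (6 + 30) mod 7 = 1

Tuesday, May 31


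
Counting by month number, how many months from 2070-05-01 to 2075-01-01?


From May 2070 to January 2075
5 years * 12 = 60 months, minus 4 months = 56

56 months


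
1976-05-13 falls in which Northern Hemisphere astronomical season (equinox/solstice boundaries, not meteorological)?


Date: May 13
Astronomical Spring (approx.; exact equinox/solstice day varies by year): March 20 to June 20
May 13 falls within the Spring window

Spring


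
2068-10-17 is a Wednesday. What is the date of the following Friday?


Current: Wednesday
Target: Friday
Days ahead: 2

Next Friday: 2068-10-19


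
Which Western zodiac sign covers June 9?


Date: June 9
Conventional tropical zodiac dates: Gemini from May 21 onward; Cancer starts June 21
June 9 falls within the Gemini range

Gemini


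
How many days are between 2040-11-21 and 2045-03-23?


From 2040-11-21 to 2045-03-23
2040-11-21: days before November = 31 + 29 + 31 + 30 + 31 + 30 + 31 + 31 + 30 + 31 = 305 (2040 is a leap year); day of year = 305 + 21 = 326
2045-03-23: days before March = 31 + 28 = 59 (2045 is not a leap year); day of year = 59 + 23 = 82
Rest of 2040: 366 - 326 = 40
Full years 2041 (365), 2042 (365), 2043 (365), 2044 (366): 1461
Total = 40 + 1461 + 82 = 1583

1583 days


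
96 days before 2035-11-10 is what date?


Start: 2035-11-10, subtract 96 days
Back 10 days from November 10 reaches October 31, 2035 -> 86 left
October 2035 has 31 days -> back to September 30, 2035 -> 55 left
September 2035 has 30 days -> back to August 31, 2035 -> 25 left
August 2035: 31 - 25 = 6 -> lands on August 6

Result: 2035-08-06


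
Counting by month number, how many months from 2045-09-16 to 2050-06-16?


From September 2045 to June 2050
5 years * 12 = 60 months, minus 3 months = 57

57 months


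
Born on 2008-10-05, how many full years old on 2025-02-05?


Birth: 2008-10-05
Reference: 2025-02-05
Year difference: 2025 - 2008 = 17
Birthday not yet reached in 2025, subtract 1

16 years old


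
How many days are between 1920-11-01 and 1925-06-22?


From 1920-11-01 to 1925-06-22
1920-11-01: days before November = 31 + 29 + 31 + 30 + 31 + 30 + 31 + 31 + 30 + 31 = 305 (1920 is a leap year); day of year = 305 + 1 = 306
1925-06-22: days before June = 31 + 28 + 31 + 30 + 31 = 151 (1925 is not a leap year); day of year = 151 + 22 = 173
Rest of 1920: 366 - 306 = 60
Full years 1921 (365), 1922 (365), 1923 (365), 1924 (366): 1461
Total = 60 + 1461 + 173 = 1694

1694 days


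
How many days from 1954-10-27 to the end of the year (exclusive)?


Day of year: 300 of 365
Remaining = 365 - 300

65 days


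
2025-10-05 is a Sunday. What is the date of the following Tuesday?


Current: Sunday
Target: Tuesday
Days ahead: 2

Next Tuesday: 2025-10-07


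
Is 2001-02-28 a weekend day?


Anchor: Jan 1, 2001. With p = 2001 - 1 = 2000: (p + p//4 - p//100 + p//400) mod 7 = (2000 + 500 - 20 + 5) mod 7 = 2485 mod 7 = 0 -> Monday (Mon=0 ... Sun=6)
Day of year: 59; offset = 58
Weekday index = (0 + 58) mod 7 = 2 -> Wednesday
Weekend days: Saturday, Sunday

No


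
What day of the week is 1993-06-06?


Date: June 6, 1993
Anchor: Jan 1, 1993. With p = 1993 - 1 = 1992: (p + p//4 - p//100 + p//400) mod 7 = (1992 + 498 - 19 + 4) mod 7 = 2475 mod 7 = 4 -> Friday (Mon=0 ... Sun=6)
Days before June (Jan-May): 151; offset = 151 + 6 - 1 = 156
Weekday index = (4 + 156) mod 7 = 6

Day of the week: Sunday


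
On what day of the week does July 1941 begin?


Target: July 1, 1941
Anchor: Jan 1, 1941. With p = 1941 - 1 = 1940: (p + p//4 - p//100 + p//400) mod 7 = (1940 + 485 - 19 + 4) mod 7 = 2410 mod 7 = 2 -> Wednesday (Mon=0 ... Sun=6)
Days before July (Jan-Jun): 181 days
Weekday index = (2 + 181) mod 7 = 1

Tuesday


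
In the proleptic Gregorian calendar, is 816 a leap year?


Gregorian leap year rule: divisible by 4, but not by 100, unless also by 400.
816 is divisible by 4 but not 100 -> leap year

Yes


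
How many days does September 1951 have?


September 1951

30 days


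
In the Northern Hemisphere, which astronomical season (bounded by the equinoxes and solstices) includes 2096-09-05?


Date: September 5
Astronomical Summer (approx.; exact equinox/solstice day varies by year): June 21 to September 21
September 5 falls within the Summer window

Summer


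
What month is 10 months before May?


May is month 5
5 - 10 = -5; wrap: -5 + 12 = 7

July


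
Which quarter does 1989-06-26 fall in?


Month: June (month 6)
Q1: Jan-Mar, Q2: Apr-Jun, Q3: Jul-Sep, Q4: Oct-Dec

Q2


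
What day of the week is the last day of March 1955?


March 1955 has 31 days
Anchor: Jan 1, 1955. With p = 1955 - 1 = 1954: (p + p//4 - p//100 + p//400) mod 7 = (1954 + 488 - 19 + 4) mod 7 = 2427 mod 7 = 5 -> Saturday (Mon=0 ... Sun=6)
Days before March (Jan-Feb): 59; March 1 index = (5 + 59) mod 7 = 1 -> Tuesday
Last day offset: 31 - 1 = 30 days
Weekday index = (1 + 30) mod 7 = 3

Thursday, March 31


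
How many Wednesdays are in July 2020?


July 2020 has 31 days
Anchor: Jan 1, 2020. With p = 2020 - 1 = 2019: (p + p//4 - p//100 + p//400) mod 7 = (2019 + 504 - 20 + 5) mod 7 = 2508 mod 7 = 2 -> Wednesday (Mon=0 ... Sun=6)
Days before July (Jan-Jun): 182; July 1 index = (2 + 182) mod 7 = 2 -> Wednesday
First Wednesday is July 1
Wednesdays: 1, 8, 15, 22, 29

5 Wednesdays


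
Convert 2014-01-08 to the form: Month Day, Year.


ISO 2014-01-08 parses as year=2014, month=01, day=08
Month 1 -> January

January 8, 2014


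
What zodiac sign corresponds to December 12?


Date: December 12
Conventional tropical zodiac dates: Sagittarius from November 22 onward; Capricorn starts December 22
December 12 falls within the Sagittarius range

Sagittarius


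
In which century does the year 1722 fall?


Century = (year - 1) // 100 + 1
= (1722 - 1) // 100 + 1
= 1721 // 100 + 1
= 17 + 1

18th century


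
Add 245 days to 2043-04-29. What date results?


Start: 2043-04-29, add 245 days
April 2043 has 30 days: 30 - 29 = 1 day to April 30 -> 244 left
May 2043 has 31 days -> 213 left
June 2043 has 30 days -> 183 left
July 2043 has 31 days -> 152 left
August 2043 has 31 days -> 121 left
September 2043 has 30 days -> 91 left
October 2043 has 31 days -> 60 left
November 2043 has 30 days -> 30 left
December 2043: 30 <= 31 -> lands on December 30

Result: 2043-12-30


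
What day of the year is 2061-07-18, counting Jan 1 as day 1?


Date: July 18, 2061
Days in months 1 through 6: 181
Plus 18 days in July

Day of year: 199


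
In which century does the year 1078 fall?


Century = (year - 1) // 100 + 1
= (1078 - 1) // 100 + 1
= 1077 // 100 + 1
= 10 + 1

11th century


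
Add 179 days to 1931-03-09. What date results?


Start: 1931-03-09, add 179 days
March 1931 has 31 days: 31 - 9 = 22 days to March 31 -> 157 left
April 1931 has 30 days -> 127 left
May 1931 has 31 days -> 96 left
June 1931 has 30 days -> 66 left
July 1931 has 31 days -> 35 left
August 1931 has 31 days -> 4 left
September 1931: 4 <= 30 -> lands on September 4

Result: 1931-09-04


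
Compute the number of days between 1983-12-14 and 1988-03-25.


From 1983-12-14 to 1988-03-25
1983-12-14: days before December = 31 + 28 + 31 + 30 + 31 + 30 + 31 + 31 + 30 + 31 + 30 = 334 (1983 is not a leap year); day of year = 334 + 14 = 348
1988-03-25: days before March = 31 + 29 = 60 (1988 is a leap year); day of year = 60 + 25 = 85
Rest of 1983: 365 - 348 = 17
Full years 1984 (366), 1985 (365), 1986 (365), 1987 (365): 1461
Total = 17 + 1461 + 85 = 1563

1563 days


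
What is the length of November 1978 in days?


November 1978

30 days


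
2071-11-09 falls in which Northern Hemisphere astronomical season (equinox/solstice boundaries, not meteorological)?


Date: November 9
Astronomical Autumn (approx.; exact equinox/solstice day varies by year): September 22 to December 20
November 9 falls within the Autumn window

Autumn


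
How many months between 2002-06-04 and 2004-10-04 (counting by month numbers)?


From June 2002 to October 2004
2 years * 12 = 24 months, plus 4 months = 28

28 months


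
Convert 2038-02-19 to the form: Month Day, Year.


ISO 2038-02-19 parses as year=2038, month=02, day=19
Month 2 -> February

February 19, 2038


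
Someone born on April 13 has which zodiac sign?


Date: April 13
Conventional tropical zodiac dates: Aries from March 21 onward; Taurus starts April 20
April 13 falls within the Aries range

Aries


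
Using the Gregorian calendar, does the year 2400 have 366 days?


Gregorian leap year rule: divisible by 4, but not by 100, unless also by 400.
2400 is divisible by 400 -> leap year

Yes


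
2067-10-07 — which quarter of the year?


Month: October (month 10)
Q1: Jan-Mar, Q2: Apr-Jun, Q3: Jul-Sep, Q4: Oct-Dec

Q4


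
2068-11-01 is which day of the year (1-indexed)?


Date: November 1, 2068
Days in months 1 through 10: 305
Plus 1 days in November

Day of year: 306


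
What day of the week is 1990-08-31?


Date: August 31, 1990
Anchor: Jan 1, 1990. With p = 1990 - 1 = 1989: (p + p//4 - p//100 + p//400) mod 7 = (1989 + 497 - 19 + 4) mod 7 = 2471 mod 7 = 0 -> Monday (Mon=0 ... Sun=6)
Days before August (Jan-Jul): 212; offset = 212 + 31 - 1 = 242
Weekday index = (0 + 242) mod 7 = 4

Day of the week: Friday


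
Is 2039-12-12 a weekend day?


Anchor: Jan 1, 2039. With p = 2039 - 1 = 2038: (p + p//4 - p//100 + p//400) mod 7 = (2038 + 509 - 20 + 5) mod 7 = 2532 mod 7 = 5 -> Saturday (Mon=0 ... Sun=6)
Day of year: 346; offset = 345
Weekday index = (5 + 345) mod 7 = 0 -> Monday
Weekend days: Saturday, Sunday

No


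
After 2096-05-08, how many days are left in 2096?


Day of year: 129 of 366
Remaining = 366 - 129

237 days


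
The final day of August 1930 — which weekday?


August 1930 has 31 days
Anchor: Jan 1, 1930. With p = 1930 - 1 = 1929: (p + p//4 - p//100 + p//400) mod 7 = (1929 + 482 - 19 + 4) mod 7 = 2396 mod 7 = 2 -> Wednesday (Mon=0 ... Sun=6)
Days before August (Jan-Jul): 212; August 1 index = (2 + 212) mod 7 = 4 -> Friday
Last day offset: 31 - 1 = 30 days
Weekday index = (4 + 30) mod 7 = 6

Sunday, August 31


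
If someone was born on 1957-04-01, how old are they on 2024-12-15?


Birth: 1957-04-01
Reference: 2024-12-15
Year difference: 2024 - 1957 = 67

67 years old


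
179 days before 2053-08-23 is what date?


Start: 2053-08-23, subtract 179 days
Back 23 days from August 23 reaches July 31, 2053 -> 156 left
July 2053 has 31 days -> back to June 30, 2053 -> 125 left
June 2053 has 30 days -> back to May 31, 2053 -> 95 left
May 2053 has 31 days -> back to April 30, 2053 -> 64 left
April 2053 has 30 days -> back to March 31, 2053 -> 34 left
March 2053 has 31 days -> back to February 28, 2053 -> 3 left
February 2053: 28 - 3 = 25 -> lands on February 25

Result: 2053-02-25


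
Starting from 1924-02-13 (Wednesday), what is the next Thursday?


Current: Wednesday
Target: Thursday
Days ahead: 1

Next Thursday: 1924-02-14


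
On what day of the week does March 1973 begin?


Target: March 1, 1973
Anchor: Jan 1, 1973. With p = 1973 - 1 = 1972: (p + p//4 - p//100 + p//400) mod 7 = (1972 + 493 - 19 + 4) mod 7 = 2450 mod 7 = 0 -> Monday (Mon=0 ... Sun=6)
Days before March (Jan-Feb): 59 days
Weekday index = (0 + 59) mod 7 = 3

Thursday


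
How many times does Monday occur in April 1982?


April 1982 has 30 days
Anchor: Jan 1, 1982. With p = 1982 - 1 = 1981: (p + p//4 - p//100 + p//400) mod 7 = (1981 + 495 - 19 + 4) mod 7 = 2461 mod 7 = 4 -> Friday (Mon=0 ... Sun=6)
Days before April (Jan-Mar): 90; April 1 index = (4 + 90) mod 7 = 3 -> Thursday
First Monday is April 5
Mondays: 5, 12, 19, 26

4 Mondays


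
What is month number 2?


Month 2 of 12

February


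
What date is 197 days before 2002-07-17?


Start: 2002-07-17, subtract 197 days
Back 17 days from July 17 reaches June 30, 2002 -> 180 left
June 2002 has 30 days -> back to May 31, 2002 -> 150 left
May 2002 has 31 days -> back to April 30, 2002 -> 119 left
April 2002 has 30 days -> back to March 31, 2002 -> 89 left
March 2002 has 31 days -> back to February 28, 2002 -> 58 left
February 2002 has 28 days -> back to January 31, 2002 -> 30 left
January 2002: 31 - 30 = 1 -> lands on January 1

Result: 2002-01-01


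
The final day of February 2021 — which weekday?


February 2021 has 28 days
Anchor: Jan 1, 2021. With p = 2021 - 1 = 2020: (p + p//4 - p//100 + p//400) mod 7 = (2020 + 505 - 20 + 5) mod 7 = 2510 mod 7 = 4 -> Friday (Mon=0 ... Sun=6)
Days before February (Jan): 31; February 1 index = (4 + 31) mod 7 = 0 -> Monday
Last day offset: 28 - 1 = 27 days
Weekday index = (0 + 27) mod 7 = 6

Sunday, February 28


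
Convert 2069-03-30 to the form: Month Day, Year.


ISO 2069-03-30 parses as year=2069, month=03, day=30
Month 3 -> March

March 30, 2069


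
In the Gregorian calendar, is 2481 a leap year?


Gregorian leap year rule: divisible by 4, but not by 100, unless also by 400.
2481 is not divisible by 4 -> not a leap year

No


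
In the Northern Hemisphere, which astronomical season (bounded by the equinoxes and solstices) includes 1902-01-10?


Date: January 10
Astronomical Winter (approx.; exact equinox/solstice day varies by year): December 21 to March 19
January 10 falls within the Winter window

Winter


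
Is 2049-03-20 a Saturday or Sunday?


Anchor: Jan 1, 2049. With p = 2049 - 1 = 2048: (p + p//4 - p//100 + p//400) mod 7 = (2048 + 512 - 20 + 5) mod 7 = 2545 mod 7 = 4 -> Friday (Mon=0 ... Sun=6)
Day of year: 79; offset = 78
Weekday index = (4 + 78) mod 7 = 5 -> Saturday
Weekend days: Saturday, Sunday

Yes


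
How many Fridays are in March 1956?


March 1956 has 31 days
Anchor: Jan 1, 1956. With p = 1956 - 1 = 1955: (p + p//4 - p//100 + p//400) mod 7 = (1955 + 488 - 19 + 4) mod 7 = 2428 mod 7 = 6 -> Sunday (Mon=0 ... Sun=6)
Days before March (Jan-Feb): 60; March 1 index = (6 + 60) mod 7 = 3 -> Thursday
First Friday is March 2
Fridays: 2, 9, 16, 23, 30

5 Fridays


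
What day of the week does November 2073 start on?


Target: November 1, 2073
Anchor: Jan 1, 2073. With p = 2073 - 1 = 2072: (p + p//4 - p//100 + p//400) mod 7 = (2072 + 518 - 20 + 5) mod 7 = 2575 mod 7 = 6 -> Sunday (Mon=0 ... Sun=6)
Days before November (Jan-Oct): 304 days
Weekday index = (6 + 304) mod 7 = 2

Wednesday


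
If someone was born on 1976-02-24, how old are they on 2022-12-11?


Birth: 1976-02-24
Reference: 2022-12-11
Year difference: 2022 - 1976 = 46

46 years old


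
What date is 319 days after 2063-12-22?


Start: 2063-12-22, add 319 days
December 2063 has 31 days: 31 - 22 = 9 days to December 31 -> 310 left
January 2064 has 31 days -> 279 left
February 2064 has 29 days -> 250 left
March 2064 has 31 days -> 219 left
April 2064 has 30 days -> 189 left
May 2064 has 31 days -> 158 left
June 2064 has 30 days -> 128 left
July 2064 has 31 days -> 97 left
August 2064 has 31 days -> 66 left
September 2064 has 30 days -> 36 left
October 2064 has 31 days -> 5 left
November 2064: 5 <= 30 -> lands on November 5

Result: 2064-11-05


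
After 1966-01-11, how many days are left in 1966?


Day of year: 11 of 365
Remaining = 365 - 11

354 days


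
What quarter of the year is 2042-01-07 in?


Month: January (month 1)
Q1: Jan-Mar, Q2: Apr-Jun, Q3: Jul-Sep, Q4: Oct-Dec

Q1


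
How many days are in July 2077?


July 2077

31 days


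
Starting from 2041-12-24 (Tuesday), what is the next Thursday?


Current: Tuesday
Target: Thursday
Days ahead: 2

Next Thursday: 2041-12-26


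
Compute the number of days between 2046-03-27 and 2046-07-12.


From 2046-03-27 to 2046-07-12
2046-03-27: days before March = 31 + 28 = 59 (2046 is not a leap year); day of year = 59 + 27 = 86
2046-07-12: days before July = 31 + 28 + 31 + 30 + 31 + 30 = 181 (2046 is not a leap year); day of year = 181 + 12 = 193
Same year: 193 - 86 = 107

107 days


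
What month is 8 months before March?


March is month 3
3 - 8 = -5; wrap: -5 + 12 = 7

July


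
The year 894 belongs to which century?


Century = (year - 1) // 100 + 1
= (894 - 1) // 100 + 1
= 893 // 100 + 1
= 8 + 1

9th century


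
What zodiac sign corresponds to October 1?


Date: October 1
Conventional tropical zodiac dates: Libra from September 23 onward; Scorpio starts October 23
October 1 falls within the Libra range

Libra


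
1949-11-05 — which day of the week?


Date: November 5, 1949
Anchor: Jan 1, 1949. With p = 1949 - 1 = 1948: (p + p//4 - p//100 + p//400) mod 7 = (1948 + 487 - 19 + 4) mod 7 = 2420 mod 7 = 5 -> Saturday (Mon=0 ... Sun=6)
Days before November (Jan-Oct): 304; offset = 304 + 5 - 1 = 308
Weekday index = (5 + 308) mod 7 = 5

Day of the week: Saturday


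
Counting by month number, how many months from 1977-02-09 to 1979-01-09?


From February 1977 to January 1979
2 years * 12 = 24 months, minus 1 month = 23

23 months


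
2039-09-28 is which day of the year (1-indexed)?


Date: September 28, 2039
Days in months 1 through 8: 243
Plus 28 days in September

Day of year: 271


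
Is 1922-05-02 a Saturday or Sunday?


Anchor: Jan 1, 1922. With p = 1922 - 1 = 1921: (p + p//4 - p//100 + p//400) mod 7 = (1921 + 480 - 19 + 4) mod 7 = 2386 mod 7 = 6 -> Sunday (Mon=0 ... Sun=6)
Day of year: 122; offset = 121
Weekday index = (6 + 121) mod 7 = 1 -> Tuesday
Weekend days: Saturday, Sunday

No


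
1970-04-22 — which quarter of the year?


Month: April (month 4)
Q1: Jan-Mar, Q2: Apr-Jun, Q3: Jul-Sep, Q4: Oct-Dec

Q2


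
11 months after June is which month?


June is month 6
6 + 11 = 17; wrap: 17 - 12 = 5

May


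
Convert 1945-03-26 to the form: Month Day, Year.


ISO 1945-03-26 parses as year=1945, month=03, day=26
Month 3 -> March

March 26, 1945


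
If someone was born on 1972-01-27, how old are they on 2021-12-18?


Birth: 1972-01-27
Reference: 2021-12-18
Year difference: 2021 - 1972 = 49

49 years old


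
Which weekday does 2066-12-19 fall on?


Date: December 19, 2066
Anchor: Jan 1, 2066. With p = 2066 - 1 = 2065: (p + p//4 - p//100 + p//400) mod 7 = (2065 + 516 - 20 + 5) mod 7 = 2566 mod 7 = 4 -> Friday (Mon=0 ... Sun=6)
Days before December (Jan-Nov): 334; offset = 334 + 19 - 1 = 352
Weekday index = (4 + 352) mod 7 = 6

Day of the week: Sunday


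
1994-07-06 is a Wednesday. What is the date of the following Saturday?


Current: Wednesday
Target: Saturday
Days ahead: 3

Next Saturday: 1994-07-09


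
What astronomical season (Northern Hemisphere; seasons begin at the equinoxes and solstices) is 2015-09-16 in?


Date: September 16
Astronomical Summer (approx.; exact equinox/solstice day varies by year): June 21 to September 21
September 16 falls within the Summer window

Summer


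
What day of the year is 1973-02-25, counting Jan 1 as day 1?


Date: February 25, 1973
Days in months 1 through 1: 31
Plus 25 days in February

Day of year: 56


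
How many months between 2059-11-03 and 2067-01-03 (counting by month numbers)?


From November 2059 to January 2067
8 years * 12 = 96 months, minus 10 months = 86

86 months


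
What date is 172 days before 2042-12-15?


Start: 2042-12-15, subtract 172 days
Back 15 days from December 15 reaches November 30, 2042 -> 157 left
November 2042 has 30 days -> back to October 31, 2042 -> 127 left
October 2042 has 31 days -> back to September 30, 2042 -> 96 left
September 2042 has 30 days -> back to August 31, 2042 -> 66 left
August 2042 has 31 days -> back to July 31, 2042 -> 35 left
July 2042 has 31 days -> back to June 30, 2042 -> 4 left
June 2042: 30 - 4 = 26 -> lands on June 26

Result: 2042-06-26


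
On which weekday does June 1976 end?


June 1976 has 30 days
Anchor: Jan 1, 1976. With p = 1976 - 1 = 1975: (p + p//4 - p//100 + p//400) mod 7 = (1975 + 493 - 19 + 4) mod 7 = 2453 mod 7 = 3 -> Thursday (Mon=0 ... Sun=6)
Days before June (Jan-May): 152; June 1 index = (3 + 152) mod 7 = 1 -> Tuesday
Last day offset: 30 - 1 = 29 days
Weekday index = (1 + 29) mod 7 = 2

Wednesday, June 30


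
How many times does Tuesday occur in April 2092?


April 2092 has 30 days
Anchor: Jan 1, 2092. With p = 2092 - 1 = 2091: (p + p//4 - p//100 + p//400) mod 7 = (2091 + 522 - 20 + 5) mod 7 = 2598 mod 7 = 1 -> Tuesday (Mon=0 ... Sun=6)
Days before April (Jan-Mar): 91; April 1 index = (1 + 91) mod 7 = 1 -> Tuesday
First Tuesday is April 1
Tuesdays: 1, 8, 15, 22, 29

5 Tuesdays


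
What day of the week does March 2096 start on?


Target: March 1, 2096
Anchor: Jan 1, 2096. With p = 2096 - 1 = 2095: (p + p//4 - p//100 + p//400) mod 7 = (2095 + 523 - 20 + 5) mod 7 = 2603 mod 7 = 6 -> Sunday (Mon=0 ... Sun=6)
Days before March (Jan-Feb): 60 days
Weekday index = (6 + 60) mod 7 = 3

Thursday


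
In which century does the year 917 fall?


Century = (year - 1) // 100 + 1
= (917 - 1) // 100 + 1
= 916 // 100 + 1
= 9 + 1

10th century


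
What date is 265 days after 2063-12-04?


Start: 2063-12-04, add 265 days
December 2063 has 31 days: 31 - 4 = 27 days to December 31 -> 238 left
January 2064 has 31 days -> 207 left
February 2064 has 29 days -> 178 left
March 2064 has 31 days -> 147 left
April 2064 has 30 days -> 117 left
May 2064 has 31 days -> 86 left
June 2064 has 30 days -> 56 left
July 2064 has 31 days -> 25 left
August 2064: 25 <= 31 -> lands on August 25

Result: 2064-08-25


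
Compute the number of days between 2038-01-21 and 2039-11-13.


From 2038-01-21 to 2039-11-13
2038-01-21: day of year = 21
2039-11-13: days before November = 31 + 28 + 31 + 30 + 31 + 30 + 31 + 31 + 30 + 31 = 304 (2039 is not a leap year); day of year = 304 + 13 = 317
Rest of 2038: 365 - 21 = 344
Total = 344 + 317 = 661

661 days


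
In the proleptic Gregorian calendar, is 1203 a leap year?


Gregorian leap year rule: divisible by 4, but not by 100, unless also by 400.
1203 is not divisible by 4 -> not a leap year

No


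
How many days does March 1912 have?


March 1912

31 days


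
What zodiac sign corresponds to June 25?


Date: June 25
Conventional tropical zodiac dates: Cancer from June 21 onward; Leo starts July 23
June 25 falls within the Cancer range

Cancer


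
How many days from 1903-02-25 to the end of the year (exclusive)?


Day of year: 56 of 365
Remaining = 365 - 56

309 days


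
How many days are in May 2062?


May 2062

31 days


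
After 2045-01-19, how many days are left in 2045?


Day of year: 19 of 365
Remaining = 365 - 19

346 days


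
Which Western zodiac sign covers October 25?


Date: October 25
Conventional tropical zodiac dates: Scorpio from October 23 onward; Sagittarius starts November 22
October 25 falls within the Scorpio range

Scorpio


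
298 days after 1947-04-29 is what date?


Start: 1947-04-29, add 298 days
April 1947 has 30 days: 30 - 29 = 1 day to April 30 -> 297 left
May 1947 has 31 days -> 266 left
June 1947 has 30 days -> 236 left
July 1947 has 31 days -> 205 left
August 1947 has 31 days -> 174 left
September 1947 has 30 days -> 144 left
October 1947 has 31 days -> 113 left
November 1947 has 30 days -> 83 left
December 1947 has 31 days -> 52 left
January 1948 has 31 days -> 21 left
February 1948: 21 <= 29 -> lands on February 21

Result: 1948-02-21


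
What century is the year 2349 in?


Century = (year - 1) // 100 + 1
= (2349 - 1) // 100 + 1
= 2348 // 100 + 1
= 23 + 1

24th century


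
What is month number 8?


Month 8 of 12

August


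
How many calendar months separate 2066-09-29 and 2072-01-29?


From September 2066 to January 2072
6 years * 12 = 72 months, minus 8 months = 64

64 months


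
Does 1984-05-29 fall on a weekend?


Anchor: Jan 1, 1984. With p = 1984 - 1 = 1983: (p + p//4 - p//100 + p//400) mod 7 = (1983 + 495 - 19 + 4) mod 7 = 2463 mod 7 = 6 -> Sunday (Mon=0 ... Sun=6)
Day of year: 150; offset = 149
Weekday index = (6 + 149) mod 7 = 1 -> Tuesday
Weekend days: Saturday, Sunday

No


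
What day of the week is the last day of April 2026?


April 2026 has 30 days
Anchor: Jan 1, 2026. With p = 2026 - 1 = 2025: (p + p//4 - p//100 + p//400) mod 7 = (2025 + 506 - 20 + 5) mod 7 = 2516 mod 7 = 3 -> Thursday (Mon=0 ... Sun=6)
Days before April (Jan-Mar): 90; April 1 index = (3 + 90) mod 7 = 2 -> Wednesday
Last day offset: 30 - 1 = 29 days
Weekday index = (2 + 29) mod 7 = 3

Thursday, April 30


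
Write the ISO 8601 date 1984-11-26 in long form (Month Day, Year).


ISO 1984-11-26 parses as year=1984, month=11, day=26
Month 11 -> November

November 26, 1984


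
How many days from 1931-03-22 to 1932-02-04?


From 1931-03-22 to 1932-02-04
1931-03-22: days before March = 31 + 28 = 59 (1931 is not a leap year); day of year = 59 + 22 = 81
1932-02-04: days before February = 31; day of year = 31 + 4 = 35
Rest of 1931: 365 - 81 = 284
Total = 284 + 35 = 319

319 days


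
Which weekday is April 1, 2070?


Target: April 1, 2070
Anchor: Jan 1, 2070. With p = 2070 - 1 = 2069: (p + p//4 - p//100 + p//400) mod 7 = (2069 + 517 - 20 + 5) mod 7 = 2571 mod 7 = 2 -> Wednesday (Mon=0 ... Sun=6)
Days before April (Jan-Mar): 90 days
Weekday index = (2 + 90) mod 7 = 1

Tuesday


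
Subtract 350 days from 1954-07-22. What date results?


Start: 1954-07-22, subtract 350 days
Back 22 days from July 22 reaches June 30, 1954 -> 328 left
June 1954 has 30 days -> back to May 31, 1954 -> 298 left
May 1954 has 31 days -> back to April 30, 1954 -> 267 left
April 1954 has 30 days -> back to March 31, 1954 -> 237 left
March 1954 has 31 days -> back to February 28, 1954 -> 206 left
February 1954 has 28 days -> back to January 31, 1954 -> 178 left
January 1954 has 31 days -> back to December 31, 1953 -> 147 left
December 1953 has 31 days -> back to November 30, 1953 -> 116 left
November 1953 has 30 days -> back to October 31, 1953 -> 86 left
October 1953 has 31 days -> back to September 30, 1953 -> 55 left
September 1953 has 30 days -> back to August 31, 1953 -> 25 left
August 1953: 31 - 25 = 6 -> lands on August 6

Result: 1953-08-06


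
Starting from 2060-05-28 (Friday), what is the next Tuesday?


Current: Friday
Target: Tuesday
Days ahead: 4

Next Tuesday: 2060-06-01


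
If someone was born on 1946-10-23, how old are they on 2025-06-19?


Birth: 1946-10-23
Reference: 2025-06-19
Year difference: 2025 - 1946 = 79
Birthday not yet reached in 2025, subtract 1

78 years old


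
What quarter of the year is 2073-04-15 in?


Month: April (month 4)
Q1: Jan-Mar, Q2: Apr-Jun, Q3: Jul-Sep, Q4: Oct-Dec

Q2


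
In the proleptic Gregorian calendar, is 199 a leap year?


Gregorian leap year rule: divisible by 4, but not by 100, unless also by 400.
199 is not divisible by 4 -> not a leap year

No


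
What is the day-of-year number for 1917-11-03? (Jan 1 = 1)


Date: November 3, 1917
Days in months 1 through 10: 304
Plus 3 days in November

Day of year: 307


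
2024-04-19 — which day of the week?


Date: April 19, 2024
Anchor: Jan 1, 2024. With p = 2024 - 1 = 2023: (p + p//4 - p//100 + p//400) mod 7 = (2023 + 505 - 20 + 5) mod 7 = 2513 mod 7 = 0 -> Monday (Mon=0 ... Sun=6)
Days before April (Jan-Mar): 91; offset = 91 + 19 - 1 = 109
Weekday index = (0 + 109) mod 7 = 4

Day of the week: Friday


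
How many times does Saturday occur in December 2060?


December 2060 has 31 days
Anchor: Jan 1, 2060. With p = 2060 - 1 = 2059: (p + p//4 - p//100 + p//400) mod 7 = (2059 + 514 - 20 + 5) mod 7 = 2558 mod 7 = 3 -> Thursday (Mon=0 ... Sun=6)
Days before December (Jan-Nov): 335; December 1 index = (3 + 335) mod 7 = 2 -> Wednesday
First Saturday is December 4
Saturdays: 4, 11, 18, 25

4 Saturdays


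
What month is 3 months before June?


June is month 6
6 - 3 = 3

March


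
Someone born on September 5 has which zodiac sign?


Date: September 5
Conventional tropical zodiac dates: Virgo from August 23 onward; Libra starts September 23
September 5 falls within the Virgo range

Virgo


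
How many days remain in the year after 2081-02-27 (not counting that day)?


Day of year: 58 of 365
Remaining = 365 - 58

307 days


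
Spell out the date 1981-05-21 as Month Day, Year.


ISO 1981-05-21 parses as year=1981, month=05, day=21
Month 5 -> May

May 21, 1981


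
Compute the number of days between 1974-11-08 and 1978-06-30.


From 1974-11-08 to 1978-06-30
1974-11-08: days before November = 31 + 28 + 31 + 30 + 31 + 30 + 31 + 31 + 30 + 31 = 304 (1974 is not a leap year); day of year = 304 + 8 = 312
1978-06-30: days before June = 31 + 28 + 31 + 30 + 31 = 151 (1978 is not a leap year); day of year = 151 + 30 = 181
Rest of 1974: 365 - 312 = 53
Full years 1975 (365), 1976 (366), 1977 (365): 1096
Total = 53 + 1096 + 181 = 1330

1330 days


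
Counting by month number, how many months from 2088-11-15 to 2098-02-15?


From November 2088 to February 2098
10 years * 12 = 120 months, minus 9 months = 111

111 months


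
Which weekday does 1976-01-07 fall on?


Date: January 7, 1976
Anchor: Jan 1, 1976. With p = 1976 - 1 = 1975: (p + p//4 - p//100 + p//400) mod 7 = (1975 + 493 - 19 + 4) mod 7 = 2453 mod 7 = 3 -> Thursday (Mon=0 ... Sun=6)
Days into year = 7 - 1 = 6
Weekday index = (3 + 6) mod 7 = 2

Day of the week: Wednesday


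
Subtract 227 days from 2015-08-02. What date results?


Start: 2015-08-02, subtract 227 days
Back 2 days from August 2 reaches July 31, 2015 -> 225 left
July 2015 has 31 days -> back to June 30, 2015 -> 194 left
June 2015 has 30 days -> back to May 31, 2015 -> 164 left
May 2015 has 31 days -> back to April 30, 2015 -> 133 left
April 2015 has 30 days -> back to March 31, 2015 -> 103 left
March 2015 has 31 days -> back to February 28, 2015 -> 72 left
February 2015 has 28 days -> back to January 31, 2015 -> 44 left
January 2015 has 31 days -> back to December 31, 2014 -> 13 left
December 2014: 31 - 13 = 18 -> lands on December 18

Result: 2014-12-18


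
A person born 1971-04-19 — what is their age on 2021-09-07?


Birth: 1971-04-19
Reference: 2021-09-07
Year difference: 2021 - 1971 = 50

50 years old


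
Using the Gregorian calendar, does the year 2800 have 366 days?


Gregorian leap year rule: divisible by 4, but not by 100, unless also by 400.
2800 is divisible by 400 -> leap year

Yes


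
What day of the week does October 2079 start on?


Target: October 1, 2079
Anchor: Jan 1, 2079. With p = 2079 - 1 = 2078: (p + p//4 - p//100 + p//400) mod 7 = (2078 + 519 - 20 + 5) mod 7 = 2582 mod 7 = 6 -> Sunday (Mon=0 ... Sun=6)
Days before October (Jan-Sep): 273 days
Weekday index = (6 + 273) mod 7 = 6

Sunday


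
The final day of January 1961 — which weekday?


January 1961 has 31 days
Anchor: Jan 1, 1961. With p = 1961 - 1 = 1960: (p + p//4 - p//100 + p//400) mod 7 = (1960 + 490 - 19 + 4) mod 7 = 2435 mod 7 = 6 -> Sunday (Mon=0 ... Sun=6)
January 1 is the anchor itself -> Sunday
Last day offset: 31 - 1 = 30 days
Weekday index = (6 + 30) mod 7 = 1

Tuesday, January 31


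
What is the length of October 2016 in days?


October 2016

31 days


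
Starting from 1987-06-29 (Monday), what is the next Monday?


Current: Monday
Target: Monday
Days ahead: 7

Next Monday: 1987-07-06


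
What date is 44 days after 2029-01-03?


Start: 2029-01-03, add 44 days
January 2029 has 31 days: 31 - 3 = 28 days to January 31 -> 16 left
February 2029: 16 <= 28 -> lands on February 16

Result: 2029-02-16


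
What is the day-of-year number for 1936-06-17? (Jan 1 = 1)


Date: June 17, 1936
Days in months 1 through 5: 152
Plus 17 days in June

Day of year: 169


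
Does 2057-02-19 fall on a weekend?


Anchor: Jan 1, 2057. With p = 2057 - 1 = 2056: (p + p//4 - p//100 + p//400) mod 7 = (2056 + 514 - 20 + 5) mod 7 = 2555 mod 7 = 0 -> Monday (Mon=0 ... Sun=6)
Day of year: 50; offset = 49
Weekday index = (0 + 49) mod 7 = 0 -> Monday
Weekend days: Saturday, Sunday

No


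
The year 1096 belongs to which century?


Century = (year - 1) // 100 + 1
= (1096 - 1) // 100 + 1
= 1095 // 100 + 1
= 10 + 1

11th century


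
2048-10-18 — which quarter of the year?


Month: October (month 10)
Q1: Jan-Mar, Q2: Apr-Jun, Q3: Jul-Sep, Q4: Oct-Dec

Q4


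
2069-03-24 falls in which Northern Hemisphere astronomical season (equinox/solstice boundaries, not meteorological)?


Date: March 24
Astronomical Spring (approx.; exact equinox/solstice day varies by year): March 20 to June 20
March 24 falls within the Spring window

Spring


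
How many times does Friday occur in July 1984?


July 1984 has 31 days
Anchor: Jan 1, 1984. With p = 1984 - 1 = 1983: (p + p//4 - p//100 + p//400) mod 7 = (1983 + 495 - 19 + 4) mod 7 = 2463 mod 7 = 6 -> Sunday (Mon=0 ... Sun=6)
Days before July (Jan-Jun): 182; July 1 index = (6 + 182) mod 7 = 6 -> Sunday
First Friday is July 6
Fridays: 6, 13, 20, 27

4 Fridays


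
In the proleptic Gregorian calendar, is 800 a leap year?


Gregorian leap year rule: divisible by 4, but not by 100, unless also by 400.
800 is divisible by 400 -> leap year

Yes


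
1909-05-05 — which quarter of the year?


Month: May (month 5)
Q1: Jan-Mar, Q2: Apr-Jun, Q3: Jul-Sep, Q4: Oct-Dec

Q2


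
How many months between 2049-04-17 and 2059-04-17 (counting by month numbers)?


From April 2049 to April 2059
10 years * 12 = 120 months = 120

120 months


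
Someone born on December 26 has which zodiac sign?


Date: December 26
Conventional tropical zodiac dates: Capricorn from December 22 onward; Aquarius starts January 20
December 26 falls within the Capricorn range

Capricorn


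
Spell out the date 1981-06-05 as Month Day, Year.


ISO 1981-06-05 parses as year=1981, month=06, day=05
Month 6 -> June

June 5, 1981


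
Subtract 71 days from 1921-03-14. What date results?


Start: 1921-03-14, subtract 71 days
Back 14 days from March 14 reaches February 28, 1921 -> 57 left
February 1921 has 28 days -> back to January 31, 1921 -> 29 left
January 1921: 31 - 29 = 2 -> lands on January 2

Result: 1921-01-02


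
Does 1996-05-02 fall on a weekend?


Anchor: Jan 1, 1996. With p = 1996 - 1 = 1995: (p + p//4 - p//100 + p//400) mod 7 = (1995 + 498 - 19 + 4) mod 7 = 2478 mod 7 = 0 -> Monday (Mon=0 ... Sun=6)
Day of year: 123; offset = 122
Weekday index = (0 + 122) mod 7 = 3 -> Thursday
Weekend days: Saturday, Sunday

No


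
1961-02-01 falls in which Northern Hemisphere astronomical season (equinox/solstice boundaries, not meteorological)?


Date: February 1
Astronomical Winter (approx.; exact equinox/solstice day varies by year): December 21 to March 19
February 1 falls within the Winter window

Winter


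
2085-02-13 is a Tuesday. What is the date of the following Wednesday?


Current: Tuesday
Target: Wednesday
Days ahead: 1

Next Wednesday: 2085-02-14


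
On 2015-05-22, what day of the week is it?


Date: May 22, 2015
Anchor: Jan 1, 2015. With p = 2015 - 1 = 2014: (p + p//4 - p//100 + p//400) mod 7 = (2014 + 503 - 20 + 5) mod 7 = 2502 mod 7 = 3 -> Thursday (Mon=0 ... Sun=6)
Days before May (Jan-Apr): 120; offset = 120 + 22 - 1 = 141
Weekday index = (3 + 141) mod 7 = 4

Day of the week: Friday
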